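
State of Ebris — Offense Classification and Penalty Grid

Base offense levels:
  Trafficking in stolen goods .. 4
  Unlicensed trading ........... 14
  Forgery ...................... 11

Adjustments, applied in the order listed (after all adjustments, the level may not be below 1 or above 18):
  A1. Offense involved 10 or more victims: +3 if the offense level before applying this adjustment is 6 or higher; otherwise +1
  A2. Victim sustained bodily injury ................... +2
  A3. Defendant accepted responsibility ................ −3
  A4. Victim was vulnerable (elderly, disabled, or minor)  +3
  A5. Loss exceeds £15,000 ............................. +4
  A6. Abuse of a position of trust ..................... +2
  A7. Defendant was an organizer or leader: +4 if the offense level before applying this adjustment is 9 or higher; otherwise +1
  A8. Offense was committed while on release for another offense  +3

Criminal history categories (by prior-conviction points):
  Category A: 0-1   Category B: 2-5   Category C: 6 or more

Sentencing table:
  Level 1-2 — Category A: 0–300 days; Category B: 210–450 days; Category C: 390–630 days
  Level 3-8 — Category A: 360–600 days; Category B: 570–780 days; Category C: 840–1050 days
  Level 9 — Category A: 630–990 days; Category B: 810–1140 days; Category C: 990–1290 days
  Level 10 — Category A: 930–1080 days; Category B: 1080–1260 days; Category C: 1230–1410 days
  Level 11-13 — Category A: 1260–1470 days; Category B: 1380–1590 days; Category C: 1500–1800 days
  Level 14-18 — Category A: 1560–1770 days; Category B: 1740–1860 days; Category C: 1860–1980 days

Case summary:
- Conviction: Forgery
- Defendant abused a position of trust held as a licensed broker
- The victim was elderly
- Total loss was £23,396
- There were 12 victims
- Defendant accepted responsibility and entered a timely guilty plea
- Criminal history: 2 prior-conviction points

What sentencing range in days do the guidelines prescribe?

Base offense level for forgery: 11.
A1 applies (level before this adjustment is 11 ≥ 6, so +3): 11 + 3 = 14.
A2 does not apply.
A3 applies: 14 − 3 = 11.
A4 applies: 11 + 3 = 14.
A5 applies: 14 + 4 = 18.
A6 applies: 18 + 2 = 20.
A8 does not apply.
Level 20 exceeds the maximum of 18; capped at 18.
Final offense level: 18.
Criminal history: 2 prior points → Category B (2-5).
Level 18 falls in the 14-18 band.
Grid: Level 14-18 × Category B = 1740-1860 days.

1740-1860 days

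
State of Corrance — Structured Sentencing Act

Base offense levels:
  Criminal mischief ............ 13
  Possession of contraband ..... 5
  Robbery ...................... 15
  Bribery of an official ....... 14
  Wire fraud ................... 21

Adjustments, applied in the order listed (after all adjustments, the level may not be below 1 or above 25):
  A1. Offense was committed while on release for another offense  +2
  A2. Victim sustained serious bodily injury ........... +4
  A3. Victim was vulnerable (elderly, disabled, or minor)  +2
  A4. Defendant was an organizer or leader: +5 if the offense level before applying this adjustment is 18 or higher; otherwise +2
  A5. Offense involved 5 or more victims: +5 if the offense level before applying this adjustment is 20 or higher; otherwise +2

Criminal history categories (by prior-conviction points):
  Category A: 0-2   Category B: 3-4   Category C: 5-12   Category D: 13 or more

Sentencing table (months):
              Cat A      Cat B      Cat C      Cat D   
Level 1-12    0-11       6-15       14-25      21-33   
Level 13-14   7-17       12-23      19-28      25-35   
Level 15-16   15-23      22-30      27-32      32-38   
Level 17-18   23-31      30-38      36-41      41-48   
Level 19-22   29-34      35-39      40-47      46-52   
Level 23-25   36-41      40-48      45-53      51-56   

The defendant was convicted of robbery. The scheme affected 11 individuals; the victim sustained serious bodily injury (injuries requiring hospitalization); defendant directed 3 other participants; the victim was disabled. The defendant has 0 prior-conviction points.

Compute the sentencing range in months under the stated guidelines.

36-41 months

Base offense level for robbery: 15.
A1 does not apply.
A2 applies: 15 + 4 = 19.
A3 applies: 19 + 2 = 21.
A4 applies (level before this adjustment is 21 ≥ 18, so +5): 21 + 5 = 26.
A5 applies (level before this adjustment is 26 ≥ 20, so +5): 26 + 5 = 31.
Level 31 exceeds the maximum of 25; capped at 25.
Final offense level: 25.
Criminal history: 0 prior points → Category A (0-2).
Level 25 falls in the 23-25 band.
Grid: Level 23-25 × Category A = 36-41 months.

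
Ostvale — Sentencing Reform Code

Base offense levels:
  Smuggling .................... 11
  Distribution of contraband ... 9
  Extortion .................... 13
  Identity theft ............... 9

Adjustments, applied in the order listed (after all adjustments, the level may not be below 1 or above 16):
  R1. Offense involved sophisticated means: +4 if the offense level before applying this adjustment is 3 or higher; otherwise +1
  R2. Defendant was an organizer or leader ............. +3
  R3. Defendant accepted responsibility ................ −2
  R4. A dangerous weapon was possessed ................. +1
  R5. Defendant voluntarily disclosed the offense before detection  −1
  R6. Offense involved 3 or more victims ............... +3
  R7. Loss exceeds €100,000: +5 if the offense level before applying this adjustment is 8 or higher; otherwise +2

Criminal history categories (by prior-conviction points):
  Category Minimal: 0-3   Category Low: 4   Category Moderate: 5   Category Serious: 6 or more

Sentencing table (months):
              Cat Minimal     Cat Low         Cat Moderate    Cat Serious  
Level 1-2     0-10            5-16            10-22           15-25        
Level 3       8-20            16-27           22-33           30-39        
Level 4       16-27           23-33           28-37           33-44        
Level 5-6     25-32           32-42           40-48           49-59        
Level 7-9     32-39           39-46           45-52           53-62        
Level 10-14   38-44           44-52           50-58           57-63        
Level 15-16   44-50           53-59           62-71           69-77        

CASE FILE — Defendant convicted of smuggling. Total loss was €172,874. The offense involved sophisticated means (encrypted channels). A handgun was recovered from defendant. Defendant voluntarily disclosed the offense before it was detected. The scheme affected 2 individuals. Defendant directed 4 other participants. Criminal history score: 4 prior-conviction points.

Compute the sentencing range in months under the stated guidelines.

53-59 months

Base offense level for smuggling: 11.
R1 applies (level before this adjustment is 11 ≥ 3, so +4): 11 + 4 = 15.
R2 applies: 15 + 3 = 18.
R4 applies: 18 + 1 = 19.
R5 applies: 19 − 1 = 18.
R7 applies (level before this adjustment is 18 ≥ 8, so +5): 18 + 5 = 23.
Level 23 exceeds the maximum of 16; capped at 16.
Final offense level: 16.
Criminal history: 4 prior points → Category Low (4).
Level 16 falls in the 15-16 band.
Grid: Level 15-16 × Category Low = 53-59 months.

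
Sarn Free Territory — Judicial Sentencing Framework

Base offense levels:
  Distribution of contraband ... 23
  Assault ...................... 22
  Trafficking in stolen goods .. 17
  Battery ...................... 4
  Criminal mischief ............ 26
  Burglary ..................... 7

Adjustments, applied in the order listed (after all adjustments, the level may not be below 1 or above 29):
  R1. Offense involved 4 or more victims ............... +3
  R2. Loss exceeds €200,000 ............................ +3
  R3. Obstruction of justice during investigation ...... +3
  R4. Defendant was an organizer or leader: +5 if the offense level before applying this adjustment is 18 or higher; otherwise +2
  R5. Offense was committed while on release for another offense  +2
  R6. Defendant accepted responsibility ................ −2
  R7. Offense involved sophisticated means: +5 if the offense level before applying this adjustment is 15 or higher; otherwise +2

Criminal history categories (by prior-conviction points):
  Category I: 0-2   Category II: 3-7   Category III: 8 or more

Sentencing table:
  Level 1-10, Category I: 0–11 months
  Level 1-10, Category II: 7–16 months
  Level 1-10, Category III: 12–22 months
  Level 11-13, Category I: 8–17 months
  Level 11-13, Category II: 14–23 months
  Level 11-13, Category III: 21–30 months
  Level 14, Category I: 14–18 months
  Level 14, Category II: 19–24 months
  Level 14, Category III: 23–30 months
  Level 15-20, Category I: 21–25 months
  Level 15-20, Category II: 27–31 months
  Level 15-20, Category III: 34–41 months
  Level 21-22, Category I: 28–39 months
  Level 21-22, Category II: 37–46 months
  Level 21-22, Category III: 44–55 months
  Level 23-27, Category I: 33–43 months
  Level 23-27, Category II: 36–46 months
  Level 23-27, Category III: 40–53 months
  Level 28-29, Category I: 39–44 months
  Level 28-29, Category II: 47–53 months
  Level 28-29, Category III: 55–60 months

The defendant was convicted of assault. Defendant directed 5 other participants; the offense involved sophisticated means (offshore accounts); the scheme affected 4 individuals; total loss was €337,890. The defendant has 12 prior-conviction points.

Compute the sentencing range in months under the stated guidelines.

Base offense level for assault: 22.
R1 applies: 22 + 3 = 25.
R2 applies: 25 + 3 = 28.
R4 applies (level before this adjustment is 28 ≥ 18, so +5): 28 + 5 = 33.
R7 applies (level before this adjustment is 33 ≥ 15, so +5): 33 + 5 = 38.
Level 38 exceeds the maximum of 29; capped at 29.
Final offense level: 29.
Criminal history: 12 prior points → Category III (8+).
Level 29 falls in the 28-29 band.
Grid: Level 28-29 × Category III = 55-60 months.

55-60 months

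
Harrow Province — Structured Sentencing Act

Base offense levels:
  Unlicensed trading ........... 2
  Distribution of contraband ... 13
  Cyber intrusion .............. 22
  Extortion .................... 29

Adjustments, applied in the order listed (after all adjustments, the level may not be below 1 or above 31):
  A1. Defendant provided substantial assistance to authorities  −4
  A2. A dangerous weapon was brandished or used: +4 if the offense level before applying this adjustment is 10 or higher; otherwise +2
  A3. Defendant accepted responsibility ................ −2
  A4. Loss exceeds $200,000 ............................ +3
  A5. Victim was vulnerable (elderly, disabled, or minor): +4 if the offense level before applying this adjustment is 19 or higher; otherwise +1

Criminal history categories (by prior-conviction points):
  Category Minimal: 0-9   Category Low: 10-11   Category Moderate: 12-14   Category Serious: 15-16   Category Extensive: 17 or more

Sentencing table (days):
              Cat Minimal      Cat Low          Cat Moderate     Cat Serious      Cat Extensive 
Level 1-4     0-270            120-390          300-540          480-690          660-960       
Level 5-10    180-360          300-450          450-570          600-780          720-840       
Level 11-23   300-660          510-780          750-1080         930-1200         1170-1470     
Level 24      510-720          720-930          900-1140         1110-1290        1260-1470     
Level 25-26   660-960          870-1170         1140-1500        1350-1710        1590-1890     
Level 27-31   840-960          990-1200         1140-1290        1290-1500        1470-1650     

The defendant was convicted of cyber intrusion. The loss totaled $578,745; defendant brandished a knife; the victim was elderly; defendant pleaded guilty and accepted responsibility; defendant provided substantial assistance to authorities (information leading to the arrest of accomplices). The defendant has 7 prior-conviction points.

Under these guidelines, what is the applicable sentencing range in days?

Base offense level for cyber intrusion: 22.
A1 applies: 22 − 4 = 18.
A2 applies (level before this adjustment is 18 ≥ 10, so +4): 18 + 4 = 22.
A3 applies: 22 − 2 = 20.
A4 applies: 20 + 3 = 23.
A5 applies (level before this adjustment is 23 ≥ 19, so +4): 23 + 4 = 27.
Final offense level: 27.
Criminal history: 7 prior points → Category Minimal (0-9).
Level 27 falls in the 27-31 band.
Grid: Level 27-31 × Category Minimal = 840-960 days.

840-960 days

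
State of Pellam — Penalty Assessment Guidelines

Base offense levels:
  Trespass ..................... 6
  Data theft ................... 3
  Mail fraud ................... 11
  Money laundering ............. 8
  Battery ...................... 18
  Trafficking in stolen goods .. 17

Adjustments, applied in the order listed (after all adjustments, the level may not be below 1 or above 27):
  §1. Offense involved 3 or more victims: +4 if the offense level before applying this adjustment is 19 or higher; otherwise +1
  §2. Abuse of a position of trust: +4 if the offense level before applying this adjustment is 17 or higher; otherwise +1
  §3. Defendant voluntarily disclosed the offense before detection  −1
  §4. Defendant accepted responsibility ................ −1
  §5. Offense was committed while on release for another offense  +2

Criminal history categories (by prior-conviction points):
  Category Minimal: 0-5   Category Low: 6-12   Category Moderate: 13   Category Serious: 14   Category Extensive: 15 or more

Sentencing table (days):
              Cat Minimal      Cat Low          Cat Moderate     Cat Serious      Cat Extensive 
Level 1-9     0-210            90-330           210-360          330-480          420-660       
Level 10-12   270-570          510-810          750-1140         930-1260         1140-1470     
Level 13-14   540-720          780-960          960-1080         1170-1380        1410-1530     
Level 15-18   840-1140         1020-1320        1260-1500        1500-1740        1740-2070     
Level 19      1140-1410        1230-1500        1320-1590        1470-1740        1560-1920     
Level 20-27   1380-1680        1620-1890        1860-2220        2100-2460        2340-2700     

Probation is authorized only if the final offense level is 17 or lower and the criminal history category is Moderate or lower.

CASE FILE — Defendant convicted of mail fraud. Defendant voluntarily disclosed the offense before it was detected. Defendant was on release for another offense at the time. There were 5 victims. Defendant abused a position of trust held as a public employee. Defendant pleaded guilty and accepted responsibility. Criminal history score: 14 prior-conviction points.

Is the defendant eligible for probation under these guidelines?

Base offense level for mail fraud: 11.
§1 applies (level before this adjustment is 11 < 19, so +1): 11 + 1 = 12.
§2 applies (level before this adjustment is 12 < 17, so +1): 12 + 1 = 13.
§3 applies: 13 − 1 = 12.
§4 applies: 12 − 1 = 11.
§5 applies: 11 + 2 = 13.
Final offense level: 13.
Criminal history: 14 prior points → Category Serious (14).
Level 13 falls in the 13-14 band.
Grid: Level 13-14 × Category Serious = 1170-1380 days.
Probation check: level 13 ≤ 17 and category Serious > Moderate → not eligible.

No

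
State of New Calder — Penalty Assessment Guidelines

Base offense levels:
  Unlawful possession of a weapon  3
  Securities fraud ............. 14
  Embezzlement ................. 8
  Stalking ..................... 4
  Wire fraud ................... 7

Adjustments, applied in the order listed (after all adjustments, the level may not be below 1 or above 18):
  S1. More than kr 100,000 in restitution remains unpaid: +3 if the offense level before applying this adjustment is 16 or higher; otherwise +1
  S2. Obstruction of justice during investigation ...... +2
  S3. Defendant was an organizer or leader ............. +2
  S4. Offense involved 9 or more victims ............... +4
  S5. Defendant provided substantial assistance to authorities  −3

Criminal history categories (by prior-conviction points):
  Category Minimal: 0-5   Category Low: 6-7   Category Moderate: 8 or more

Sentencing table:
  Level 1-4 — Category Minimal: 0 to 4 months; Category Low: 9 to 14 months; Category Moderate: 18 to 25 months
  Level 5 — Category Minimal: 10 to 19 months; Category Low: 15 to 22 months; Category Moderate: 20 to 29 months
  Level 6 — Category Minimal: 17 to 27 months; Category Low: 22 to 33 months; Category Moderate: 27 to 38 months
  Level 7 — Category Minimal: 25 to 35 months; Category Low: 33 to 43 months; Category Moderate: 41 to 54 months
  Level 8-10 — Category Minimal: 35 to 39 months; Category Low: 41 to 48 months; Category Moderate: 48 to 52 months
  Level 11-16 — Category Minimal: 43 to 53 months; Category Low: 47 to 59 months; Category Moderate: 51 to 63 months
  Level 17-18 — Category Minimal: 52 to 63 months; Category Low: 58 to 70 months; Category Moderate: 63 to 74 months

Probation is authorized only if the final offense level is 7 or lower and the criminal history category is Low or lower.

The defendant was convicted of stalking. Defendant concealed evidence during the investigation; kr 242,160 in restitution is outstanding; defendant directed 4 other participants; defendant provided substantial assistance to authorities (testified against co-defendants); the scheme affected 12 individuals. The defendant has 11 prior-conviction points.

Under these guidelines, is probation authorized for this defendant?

No

Base offense level for stalking: 4.
S1 applies (level before this adjustment is 4 < 16, so +1): 4 + 1 = 5.
S2 applies: 5 + 2 = 7.
S3 applies: 7 + 2 = 9.
S4 applies: 9 + 4 = 13.
S5 applies: 13 − 3 = 10.
Final offense level: 10.
Criminal history: 11 prior points → Category Moderate (8+).
Level 10 falls in the 8-10 band.
Grid: Level 8-10 × Category Moderate = 48-52 months.
Probation check: level 10 > 7 and category Moderate > Low → not eligible.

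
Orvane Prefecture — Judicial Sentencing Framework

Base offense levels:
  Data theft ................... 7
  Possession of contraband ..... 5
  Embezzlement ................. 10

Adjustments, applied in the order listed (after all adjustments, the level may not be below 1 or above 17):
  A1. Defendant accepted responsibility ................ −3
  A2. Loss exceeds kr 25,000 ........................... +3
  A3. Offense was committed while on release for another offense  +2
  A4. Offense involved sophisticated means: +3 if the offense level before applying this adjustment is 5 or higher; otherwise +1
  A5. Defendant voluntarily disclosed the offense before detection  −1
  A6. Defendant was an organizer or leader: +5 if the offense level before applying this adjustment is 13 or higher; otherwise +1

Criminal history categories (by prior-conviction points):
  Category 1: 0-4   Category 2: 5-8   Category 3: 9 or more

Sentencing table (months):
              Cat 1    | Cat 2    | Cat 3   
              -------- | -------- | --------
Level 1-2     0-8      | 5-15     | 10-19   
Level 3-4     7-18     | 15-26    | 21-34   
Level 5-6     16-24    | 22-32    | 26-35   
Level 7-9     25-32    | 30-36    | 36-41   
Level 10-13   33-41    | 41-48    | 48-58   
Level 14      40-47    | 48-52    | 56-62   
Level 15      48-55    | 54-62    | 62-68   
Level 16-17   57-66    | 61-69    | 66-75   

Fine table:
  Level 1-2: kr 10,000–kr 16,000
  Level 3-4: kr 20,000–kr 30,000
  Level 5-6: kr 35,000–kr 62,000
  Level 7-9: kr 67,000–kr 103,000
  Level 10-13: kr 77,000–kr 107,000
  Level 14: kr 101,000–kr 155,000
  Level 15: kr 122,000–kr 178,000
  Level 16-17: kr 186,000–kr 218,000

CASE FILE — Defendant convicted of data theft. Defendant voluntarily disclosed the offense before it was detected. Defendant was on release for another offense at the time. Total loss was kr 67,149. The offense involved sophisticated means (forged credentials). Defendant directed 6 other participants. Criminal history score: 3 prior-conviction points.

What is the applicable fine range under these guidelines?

kr 186,000–kr 218,000

Base offense level for data theft: 7.
A2 applies: 7 + 3 = 10.
A3 applies: 10 + 2 = 12.
A4 applies (level before this adjustment is 12 ≥ 5, so +3): 12 + 3 = 15.
A5 applies: 15 − 1 = 14.
A6 applies (level before this adjustment is 14 ≥ 13, so +5): 14 + 5 = 19.
Level 19 exceeds the maximum of 17; capped at 17.
Final offense level: 17.
Level 17 falls in the 16-17 band.
Fine table: Level 16-17 → kr 186,000–kr 218,000.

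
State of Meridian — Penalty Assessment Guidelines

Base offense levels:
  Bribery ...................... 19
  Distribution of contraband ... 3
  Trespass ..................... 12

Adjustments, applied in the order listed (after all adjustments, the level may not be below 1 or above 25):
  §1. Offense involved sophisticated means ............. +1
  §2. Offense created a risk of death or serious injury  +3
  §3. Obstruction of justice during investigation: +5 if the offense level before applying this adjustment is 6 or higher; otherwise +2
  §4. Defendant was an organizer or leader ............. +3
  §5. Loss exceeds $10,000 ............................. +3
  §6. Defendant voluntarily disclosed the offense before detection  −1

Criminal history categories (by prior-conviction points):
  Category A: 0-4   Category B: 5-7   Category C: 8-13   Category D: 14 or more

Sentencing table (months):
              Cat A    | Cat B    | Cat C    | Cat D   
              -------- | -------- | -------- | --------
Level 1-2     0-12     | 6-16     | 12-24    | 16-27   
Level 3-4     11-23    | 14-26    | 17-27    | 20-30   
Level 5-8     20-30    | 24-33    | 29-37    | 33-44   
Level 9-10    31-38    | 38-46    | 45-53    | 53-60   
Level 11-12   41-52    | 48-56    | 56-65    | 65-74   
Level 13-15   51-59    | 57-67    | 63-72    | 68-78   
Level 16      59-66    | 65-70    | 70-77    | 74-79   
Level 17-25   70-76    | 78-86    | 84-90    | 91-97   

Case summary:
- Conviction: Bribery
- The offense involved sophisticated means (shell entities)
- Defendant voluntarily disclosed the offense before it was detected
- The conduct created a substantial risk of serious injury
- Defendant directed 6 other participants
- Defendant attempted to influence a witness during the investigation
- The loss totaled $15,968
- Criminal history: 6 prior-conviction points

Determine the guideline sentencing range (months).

Base offense level for bribery: 19.
§1 applies: 19 + 1 = 20.
§2 applies: 20 + 3 = 23.
§3 applies (level before this adjustment is 23 ≥ 6, so +5): 23 + 5 = 28.
§4 applies: 28 + 3 = 31.
§5 applies: 31 + 3 = 34.
§6 applies: 34 − 1 = 33.
Level 33 exceeds the maximum of 25; capped at 25.
Final offense level: 25.
Criminal history: 6 prior points → Category B (5-7).
Level 25 falls in the 17-25 band.
Grid: Level 17-25 × Category B = 78-86 months.

78-86 months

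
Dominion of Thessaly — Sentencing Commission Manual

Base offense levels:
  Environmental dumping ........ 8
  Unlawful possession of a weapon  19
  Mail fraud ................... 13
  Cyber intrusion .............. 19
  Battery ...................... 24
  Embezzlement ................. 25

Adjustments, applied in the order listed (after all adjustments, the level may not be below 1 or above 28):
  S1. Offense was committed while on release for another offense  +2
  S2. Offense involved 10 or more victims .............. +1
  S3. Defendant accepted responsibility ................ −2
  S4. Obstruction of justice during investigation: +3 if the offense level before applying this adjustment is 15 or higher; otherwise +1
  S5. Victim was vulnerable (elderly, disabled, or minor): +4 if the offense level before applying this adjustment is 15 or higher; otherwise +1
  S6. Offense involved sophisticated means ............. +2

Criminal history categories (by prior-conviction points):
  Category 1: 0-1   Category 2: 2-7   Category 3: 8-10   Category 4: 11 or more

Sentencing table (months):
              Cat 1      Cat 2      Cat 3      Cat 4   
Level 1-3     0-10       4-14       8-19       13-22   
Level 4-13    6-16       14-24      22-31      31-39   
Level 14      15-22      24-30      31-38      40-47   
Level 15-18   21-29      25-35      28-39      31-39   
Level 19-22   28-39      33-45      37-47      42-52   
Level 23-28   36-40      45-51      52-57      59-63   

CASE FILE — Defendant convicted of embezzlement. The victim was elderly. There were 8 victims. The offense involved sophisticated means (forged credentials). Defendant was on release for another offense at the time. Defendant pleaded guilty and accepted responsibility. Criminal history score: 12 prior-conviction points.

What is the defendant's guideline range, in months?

59-63 months

Base offense level for embezzlement: 25.
S1 applies: 25 + 2 = 27.
S2 does not apply.
S3 applies: 27 − 2 = 25.
S4 does not apply.
S5 applies (level before this adjustment is 25 ≥ 15, so +4): 25 + 4 = 29.
S6 applies: 29 + 2 = 31.
Level 31 exceeds the maximum of 28; capped at 28.
Final offense level: 28.
Criminal history: 12 prior points → Category 4 (11+).
Level 28 falls in the 23-28 band.
Grid: Level 23-28 × Category 4 = 59-63 months.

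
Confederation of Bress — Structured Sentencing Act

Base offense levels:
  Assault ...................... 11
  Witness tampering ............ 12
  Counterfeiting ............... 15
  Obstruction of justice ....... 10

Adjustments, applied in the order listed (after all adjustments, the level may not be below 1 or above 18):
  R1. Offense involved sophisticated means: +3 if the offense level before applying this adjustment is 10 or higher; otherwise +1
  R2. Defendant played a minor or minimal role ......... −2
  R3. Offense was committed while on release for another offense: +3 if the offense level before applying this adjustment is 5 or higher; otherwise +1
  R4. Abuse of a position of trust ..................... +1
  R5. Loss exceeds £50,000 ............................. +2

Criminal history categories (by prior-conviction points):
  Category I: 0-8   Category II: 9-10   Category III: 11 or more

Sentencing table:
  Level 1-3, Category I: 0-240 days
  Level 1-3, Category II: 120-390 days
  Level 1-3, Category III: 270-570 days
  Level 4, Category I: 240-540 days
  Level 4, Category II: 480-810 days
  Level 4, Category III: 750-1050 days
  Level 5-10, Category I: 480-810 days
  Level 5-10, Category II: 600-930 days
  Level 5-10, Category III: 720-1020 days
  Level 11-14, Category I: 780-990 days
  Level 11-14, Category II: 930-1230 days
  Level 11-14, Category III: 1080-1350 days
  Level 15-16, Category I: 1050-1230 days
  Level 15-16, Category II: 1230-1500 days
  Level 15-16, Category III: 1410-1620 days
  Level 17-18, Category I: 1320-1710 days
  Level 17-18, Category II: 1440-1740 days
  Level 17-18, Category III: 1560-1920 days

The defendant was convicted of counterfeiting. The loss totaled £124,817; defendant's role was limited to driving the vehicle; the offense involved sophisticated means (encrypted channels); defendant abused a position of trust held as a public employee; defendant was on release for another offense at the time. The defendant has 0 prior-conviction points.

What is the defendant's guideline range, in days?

1320-1710 days

Base offense level for counterfeiting: 15.
R1 applies (level before this adjustment is 15 ≥ 10, so +3): 15 + 3 = 18.
R2 applies: 18 − 2 = 16.
R3 applies (level before this adjustment is 16 ≥ 5, so +3): 16 + 3 = 19.
R4 applies: 19 + 1 = 20.
R5 applies: 20 + 2 = 22.
Level 22 exceeds the maximum of 18; capped at 18.
Final offense level: 18.
Criminal history: 0 prior points → Category I (0-8).
Level 18 falls in the 17-18 band.
Grid: Level 17-18 × Category I = 1320-1710 days.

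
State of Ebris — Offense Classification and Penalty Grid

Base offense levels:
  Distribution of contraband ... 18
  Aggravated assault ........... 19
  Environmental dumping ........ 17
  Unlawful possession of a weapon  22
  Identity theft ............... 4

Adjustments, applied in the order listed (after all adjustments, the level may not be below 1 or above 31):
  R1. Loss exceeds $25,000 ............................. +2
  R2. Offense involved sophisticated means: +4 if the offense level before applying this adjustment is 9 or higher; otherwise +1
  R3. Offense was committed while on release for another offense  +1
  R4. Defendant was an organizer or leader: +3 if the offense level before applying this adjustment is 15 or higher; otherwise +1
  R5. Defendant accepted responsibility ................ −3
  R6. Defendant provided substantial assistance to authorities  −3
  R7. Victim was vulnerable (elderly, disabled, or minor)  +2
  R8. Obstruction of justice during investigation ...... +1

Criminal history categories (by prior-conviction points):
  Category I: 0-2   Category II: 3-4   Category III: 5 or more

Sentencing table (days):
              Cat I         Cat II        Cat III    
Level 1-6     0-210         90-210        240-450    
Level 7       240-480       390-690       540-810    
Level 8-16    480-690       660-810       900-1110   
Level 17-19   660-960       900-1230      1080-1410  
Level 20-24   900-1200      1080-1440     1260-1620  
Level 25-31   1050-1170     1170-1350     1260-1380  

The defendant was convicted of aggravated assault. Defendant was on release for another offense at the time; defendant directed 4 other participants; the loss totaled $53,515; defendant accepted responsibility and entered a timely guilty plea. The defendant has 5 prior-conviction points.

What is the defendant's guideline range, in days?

Base offense level for aggravated assault: 19.
R1 applies: 19 + 2 = 21.
R2 does not apply.
R3 applies: 21 + 1 = 22.
R4 applies (level before this adjustment is 22 ≥ 15, so +3): 22 + 3 = 25.
R5 applies: 25 − 3 = 22.
R6 does not apply.
R8 does not apply.
Final offense level: 22.
Criminal history: 5 prior points → Category III (5+).
Level 22 falls in the 20-24 band.
Grid: Level 20-24 × Category III = 1260-1620 days.

1260-1620 days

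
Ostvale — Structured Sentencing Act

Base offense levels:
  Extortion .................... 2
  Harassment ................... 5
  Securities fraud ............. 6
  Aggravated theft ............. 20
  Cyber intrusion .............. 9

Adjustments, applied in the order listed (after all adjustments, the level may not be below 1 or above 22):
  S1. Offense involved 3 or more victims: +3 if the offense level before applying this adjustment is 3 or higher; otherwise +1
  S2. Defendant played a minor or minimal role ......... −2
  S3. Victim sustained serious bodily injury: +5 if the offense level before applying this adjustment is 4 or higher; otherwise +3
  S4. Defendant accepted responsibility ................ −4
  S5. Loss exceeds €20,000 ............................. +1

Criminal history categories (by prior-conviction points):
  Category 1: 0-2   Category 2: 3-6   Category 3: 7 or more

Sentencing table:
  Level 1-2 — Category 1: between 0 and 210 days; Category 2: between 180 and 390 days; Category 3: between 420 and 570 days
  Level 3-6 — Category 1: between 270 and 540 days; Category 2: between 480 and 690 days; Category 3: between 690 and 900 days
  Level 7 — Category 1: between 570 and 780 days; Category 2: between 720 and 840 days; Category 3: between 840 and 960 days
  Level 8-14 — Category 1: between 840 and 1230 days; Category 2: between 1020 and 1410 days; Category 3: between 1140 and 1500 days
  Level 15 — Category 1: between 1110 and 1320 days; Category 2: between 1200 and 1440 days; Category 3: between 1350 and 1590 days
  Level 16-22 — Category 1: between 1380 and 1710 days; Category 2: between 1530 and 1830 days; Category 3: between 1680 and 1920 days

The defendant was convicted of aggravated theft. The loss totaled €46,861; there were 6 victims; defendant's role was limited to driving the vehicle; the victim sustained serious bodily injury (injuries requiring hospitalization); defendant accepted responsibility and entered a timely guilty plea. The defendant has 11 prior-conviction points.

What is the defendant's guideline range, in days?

1680-1920 days

Base offense level for aggravated theft: 20.
S1 applies (level before this adjustment is 20 ≥ 3, so +3): 20 + 3 = 23.
S2 applies: 23 − 2 = 21.
S3 applies (level before this adjustment is 21 ≥ 4, so +5): 21 + 5 = 26.
S4 applies: 26 − 4 = 22.
S5 applies: 22 + 1 = 23.
Level 23 exceeds the maximum of 22; capped at 22.
Final offense level: 22.
Criminal history: 11 prior points → Category 3 (7+).
Level 22 falls in the 16-22 band.
Grid: Level 16-22 × Category 3 = 1680-1920 days.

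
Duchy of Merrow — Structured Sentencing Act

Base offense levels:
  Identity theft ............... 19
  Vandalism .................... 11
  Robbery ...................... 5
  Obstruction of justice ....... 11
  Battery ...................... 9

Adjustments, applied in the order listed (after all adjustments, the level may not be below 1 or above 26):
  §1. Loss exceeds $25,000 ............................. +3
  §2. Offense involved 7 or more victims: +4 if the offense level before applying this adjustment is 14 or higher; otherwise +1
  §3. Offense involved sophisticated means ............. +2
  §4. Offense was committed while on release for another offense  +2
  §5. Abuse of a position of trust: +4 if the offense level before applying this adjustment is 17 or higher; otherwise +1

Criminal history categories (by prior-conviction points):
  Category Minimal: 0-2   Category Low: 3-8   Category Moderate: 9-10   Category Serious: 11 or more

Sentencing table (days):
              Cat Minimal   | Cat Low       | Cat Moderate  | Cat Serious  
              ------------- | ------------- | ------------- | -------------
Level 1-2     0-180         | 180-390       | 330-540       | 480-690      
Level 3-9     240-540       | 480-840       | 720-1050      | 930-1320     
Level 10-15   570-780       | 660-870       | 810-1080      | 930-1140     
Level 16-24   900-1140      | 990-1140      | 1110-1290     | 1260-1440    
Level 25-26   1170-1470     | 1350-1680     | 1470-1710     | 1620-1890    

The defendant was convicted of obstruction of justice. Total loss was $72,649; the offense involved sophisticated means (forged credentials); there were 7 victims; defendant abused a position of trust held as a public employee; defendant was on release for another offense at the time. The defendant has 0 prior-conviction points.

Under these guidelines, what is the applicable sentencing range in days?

Base offense level for obstruction of justice: 11.
§1 applies: 11 + 3 = 14.
§2 applies (level before this adjustment is 14 ≥ 14, so +4): 14 + 4 = 18.
§3 applies: 18 + 2 = 20.
§4 applies: 20 + 2 = 22.
§5 applies (level before this adjustment is 22 ≥ 17, so +4): 22 + 4 = 26.
Final offense level: 26.
Criminal history: 0 prior points → Category Minimal (0-2).
Level 26 falls in the 25-26 band.
Grid: Level 25-26 × Category Minimal = 1170-1470 days.

1170-1470 days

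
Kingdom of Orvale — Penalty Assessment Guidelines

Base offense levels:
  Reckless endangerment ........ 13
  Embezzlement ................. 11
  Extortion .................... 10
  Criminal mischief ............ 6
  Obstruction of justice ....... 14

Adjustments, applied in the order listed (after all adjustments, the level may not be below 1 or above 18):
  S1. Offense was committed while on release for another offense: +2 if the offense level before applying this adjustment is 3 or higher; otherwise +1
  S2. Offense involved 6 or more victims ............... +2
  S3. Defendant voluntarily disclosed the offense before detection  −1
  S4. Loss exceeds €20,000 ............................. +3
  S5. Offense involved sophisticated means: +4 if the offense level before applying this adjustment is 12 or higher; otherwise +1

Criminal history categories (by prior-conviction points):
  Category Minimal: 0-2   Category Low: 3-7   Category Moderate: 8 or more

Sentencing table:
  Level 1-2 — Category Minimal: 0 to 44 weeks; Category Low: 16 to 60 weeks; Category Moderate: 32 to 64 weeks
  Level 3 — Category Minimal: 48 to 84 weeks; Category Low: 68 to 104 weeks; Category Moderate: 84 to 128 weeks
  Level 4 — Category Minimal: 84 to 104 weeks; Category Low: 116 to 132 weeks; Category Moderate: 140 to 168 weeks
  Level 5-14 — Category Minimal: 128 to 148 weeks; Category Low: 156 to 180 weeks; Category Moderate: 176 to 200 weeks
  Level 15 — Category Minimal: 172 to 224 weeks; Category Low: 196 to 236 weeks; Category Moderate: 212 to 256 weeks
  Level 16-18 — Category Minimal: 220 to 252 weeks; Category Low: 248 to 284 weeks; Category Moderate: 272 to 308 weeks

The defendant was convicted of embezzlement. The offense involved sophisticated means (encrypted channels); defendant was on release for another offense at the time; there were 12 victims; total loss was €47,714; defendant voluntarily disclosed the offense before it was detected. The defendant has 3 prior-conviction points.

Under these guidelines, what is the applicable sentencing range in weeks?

Base offense level for embezzlement: 11.
S1 applies (level before this adjustment is 11 ≥ 3, so +2): 11 + 2 = 13.
S2 applies: 13 + 2 = 15.
S3 applies: 15 − 1 = 14.
S4 applies: 14 + 3 = 17.
S5 applies (level before this adjustment is 17 ≥ 12, so +4): 17 + 4 = 21.
Level 21 exceeds the maximum of 18; capped at 18.
Final offense level: 18.
Criminal history: 3 prior points → Category Low (3-7).
Level 18 falls in the 16-18 band.
Grid: Level 16-18 × Category Low = 248-284 weeks.

248-284 weeks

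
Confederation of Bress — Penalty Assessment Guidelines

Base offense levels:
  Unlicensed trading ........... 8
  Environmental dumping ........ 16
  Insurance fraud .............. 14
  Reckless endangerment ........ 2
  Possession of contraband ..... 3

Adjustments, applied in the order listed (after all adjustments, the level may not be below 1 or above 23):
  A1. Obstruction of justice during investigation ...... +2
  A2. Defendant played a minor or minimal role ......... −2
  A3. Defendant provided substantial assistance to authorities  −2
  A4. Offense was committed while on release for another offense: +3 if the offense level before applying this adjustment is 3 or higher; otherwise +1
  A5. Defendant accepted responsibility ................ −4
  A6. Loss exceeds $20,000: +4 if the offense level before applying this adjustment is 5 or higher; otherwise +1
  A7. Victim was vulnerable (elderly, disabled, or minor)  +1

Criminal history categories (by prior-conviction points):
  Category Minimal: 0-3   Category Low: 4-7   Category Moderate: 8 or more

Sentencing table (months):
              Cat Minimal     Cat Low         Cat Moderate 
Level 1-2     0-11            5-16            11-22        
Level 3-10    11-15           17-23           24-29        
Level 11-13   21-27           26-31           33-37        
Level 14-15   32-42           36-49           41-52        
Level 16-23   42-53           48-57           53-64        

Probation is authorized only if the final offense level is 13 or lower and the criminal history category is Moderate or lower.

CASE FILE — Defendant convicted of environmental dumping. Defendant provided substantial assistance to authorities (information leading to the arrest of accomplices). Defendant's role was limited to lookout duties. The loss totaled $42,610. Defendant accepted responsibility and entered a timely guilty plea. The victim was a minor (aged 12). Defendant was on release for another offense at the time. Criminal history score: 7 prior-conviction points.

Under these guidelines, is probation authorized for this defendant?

Base offense level for environmental dumping: 16.
A2 applies: 16 − 2 = 14.
A3 applies: 14 − 2 = 12.
A4 applies (level before this adjustment is 12 ≥ 3, so +3): 12 + 3 = 15.
A5 applies: 15 − 4 = 11.
A6 applies (level before this adjustment is 11 ≥ 5, so +4): 11 + 4 = 15.
A7 applies: 15 + 1 = 16.
Final offense level: 16.
Criminal history: 7 prior points → Category Low (4-7).
Level 16 falls in the 16-23 band.
Grid: Level 16-23 × Category Low = 48-57 months.
Probation check: level 16 > 13 and category Low ≤ Moderate → not eligible.

No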